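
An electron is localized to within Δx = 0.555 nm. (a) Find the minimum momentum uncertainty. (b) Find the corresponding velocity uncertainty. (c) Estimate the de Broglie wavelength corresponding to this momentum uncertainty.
(a) Δp_min = 9.501 × 10^-26 kg·m/s
(b) Δv_min = 104.295 km/s
(c) λ_dB = 6.974 nm

Step-by-step:

(a) From the uncertainty principle:
Δp_min = ℏ/(2Δx) = (1.055e-34 J·s)/(2 × 5.550e-10 m) = 9.501e-26 kg·m/s

(b) The velocity uncertainty:
Δv = Δp/m = (9.501e-26 kg·m/s)/(9.109e-31 kg) = 1.043e+05 m/s = 104.295 km/s

(c) The de Broglie wavelength for this momentum:
λ = h/p = (6.626e-34 J·s)/(9.501e-26 kg·m/s) = 6.974e-09 m = 6.974 nm

Note: The de Broglie wavelength is comparable to the localization size, as expected from wave-particle duality.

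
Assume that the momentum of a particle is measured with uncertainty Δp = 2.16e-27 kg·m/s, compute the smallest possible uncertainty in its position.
24.411 nm

Using the Heisenberg uncertainty principle:
ΔxΔp ≥ ℏ/2

The minimum uncertainty in position is:
Δx_min = ℏ/(2Δp)
Δx_min = (1.055e-34 J·s) / (2 × 2.160e-27 kg·m/s)
Δx_min = 2.441e-08 m = 24.411 nm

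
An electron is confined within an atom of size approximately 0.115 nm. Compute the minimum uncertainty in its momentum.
4.585 × 10^-25 kg·m/s

Using the Heisenberg uncertainty principle:
ΔxΔp ≥ ℏ/2

With Δx ≈ L = 1.150e-10 m (the confinement size):
Δp_min = ℏ/(2Δx)
Δp_min = (1.055e-34 J·s) / (2 × 1.150e-10 m)
Δp_min = 4.585e-25 kg·m/s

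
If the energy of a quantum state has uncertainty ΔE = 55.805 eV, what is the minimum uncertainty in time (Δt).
5.897 as

Using the energy-time uncertainty principle:
ΔEΔt ≥ ℏ/2

The minimum uncertainty in time is:
Δt_min = ℏ/(2ΔE)
Δt_min = (1.055e-34 J·s) / (2 × 8.941e-18 J)
Δt_min = 5.897e-18 s = 5.897 as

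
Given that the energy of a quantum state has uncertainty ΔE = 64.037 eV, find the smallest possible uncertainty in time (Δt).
5.139 as

Using the energy-time uncertainty principle:
ΔEΔt ≥ ℏ/2

The minimum uncertainty in time is:
Δt_min = ℏ/(2ΔE)
Δt_min = (1.055e-34 J·s) / (2 × 1.026e-17 J)
Δt_min = 5.139e-18 s = 5.139 as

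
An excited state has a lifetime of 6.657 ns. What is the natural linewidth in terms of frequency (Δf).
11.954 MHz

Using the energy-time uncertainty principle and E = hf:
ΔEΔt ≥ ℏ/2
hΔf·Δt ≥ ℏ/2

The minimum frequency uncertainty is:
Δf = ℏ/(2hτ) = 1/(4πτ)
Δf = 1/(4π × 6.657e-09 s)
Δf = 1.195e+07 Hz = 11.954 MHz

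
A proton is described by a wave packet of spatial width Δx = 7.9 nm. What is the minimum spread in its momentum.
6.675 × 10^-27 kg·m/s

For a wave packet, the spatial width Δx and momentum spread Δp are related by the uncertainty principle:
ΔxΔp ≥ ℏ/2

The minimum momentum spread is:
Δp_min = ℏ/(2Δx)
Δp_min = (1.055e-34 J·s) / (2 × 7.900e-09 m)
Δp_min = 6.675e-27 kg·m/s

A wave packet cannot have both a well-defined position and well-defined momentum.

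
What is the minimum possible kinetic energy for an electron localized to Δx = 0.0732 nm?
1.778 eV

Localizing a particle requires giving it sufficient momentum uncertainty:

1. From uncertainty principle: Δp ≥ ℏ/(2Δx)
   Δp_min = (1.055e-34 J·s) / (2 × 7.320e-11 m)
   Δp_min = 7.203e-25 kg·m/s

2. This momentum uncertainty corresponds to kinetic energy:
   KE ≈ (Δp)²/(2m) = (7.203e-25)²/(2 × 9.109e-31 kg)
   KE = 2.848e-19 J = 1.778 eV

Tighter localization requires more energy.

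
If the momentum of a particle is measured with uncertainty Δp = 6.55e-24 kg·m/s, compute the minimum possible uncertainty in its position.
8.050 pm

Using the Heisenberg uncertainty principle:
ΔxΔp ≥ ℏ/2

The minimum uncertainty in position is:
Δx_min = ℏ/(2Δp)
Δx_min = (1.055e-34 J·s) / (2 × 6.550e-24 kg·m/s)
Δx_min = 8.050e-12 m = 8.050 pm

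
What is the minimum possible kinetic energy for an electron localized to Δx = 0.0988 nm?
975.774 meV

Localizing a particle requires giving it sufficient momentum uncertainty:

1. From uncertainty principle: Δp ≥ ℏ/(2Δx)
   Δp_min = (1.055e-34 J·s) / (2 × 9.880e-11 m)
   Δp_min = 5.337e-25 kg·m/s

2. This momentum uncertainty corresponds to kinetic energy:
   KE ≈ (Δp)²/(2m) = (5.337e-25)²/(2 × 9.109e-31 kg)
   KE = 1.563e-19 J = 975.774 meV

Tighter localization requires more energy.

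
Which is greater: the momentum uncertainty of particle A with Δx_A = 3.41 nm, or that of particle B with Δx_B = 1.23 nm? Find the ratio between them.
Particle B has the larger minimum momentum uncertainty, by a factor of 2.77.

For each particle, the minimum momentum uncertainty is Δp_min = ℏ/(2Δx):

Particle A: Δp_A = ℏ/(2×3.410e-09 m) = 1.546e-26 kg·m/s
Particle B: Δp_B = ℏ/(2×1.230e-09 m) = 4.287e-26 kg·m/s

Ratio: Δp_B/Δp_A = 2.77

Since Δp_min ∝ 1/Δx, the particle with smaller position uncertainty (B) has larger momentum uncertainty.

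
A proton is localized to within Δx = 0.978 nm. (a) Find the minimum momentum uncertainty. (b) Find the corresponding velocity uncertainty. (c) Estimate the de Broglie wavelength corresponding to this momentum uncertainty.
(a) Δp_min = 5.391 × 10^-26 kg·m/s
(b) Δv_min = 32.234 m/s
(c) λ_dB = 12.290 nm

Step-by-step:

(a) From the uncertainty principle:
Δp_min = ℏ/(2Δx) = (1.055e-34 J·s)/(2 × 9.780e-10 m) = 5.391e-26 kg·m/s

(b) The velocity uncertainty:
Δv = Δp/m = (5.391e-26 kg·m/s)/(1.673e-27 kg) = 3.223e+01 m/s = 32.234 m/s

(c) The de Broglie wavelength for this momentum:
λ = h/p = (6.626e-34 J·s)/(5.391e-26 kg·m/s) = 1.229e-08 m = 12.290 nm

Note: The de Broglie wavelength is comparable to the localization size, as expected from wave-particle duality.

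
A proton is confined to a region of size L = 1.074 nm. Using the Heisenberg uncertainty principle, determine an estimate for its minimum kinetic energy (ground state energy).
4.497 μeV

Using the uncertainty principle to estimate ground state energy:

1. The position uncertainty is approximately the confinement size:
   Δx ≈ L = 1.074e-09 m

2. From ΔxΔp ≥ ℏ/2, the minimum momentum uncertainty is:
   Δp ≈ ℏ/(2L) = 4.910e-26 kg·m/s

3. The kinetic energy is approximately:
   KE ≈ (Δp)²/(2m) = (4.910e-26)²/(2 × 1.673e-27 kg)
   KE ≈ 7.205e-25 J = 4.497 μeV

This is an order-of-magnitude estimate of the ground state energy.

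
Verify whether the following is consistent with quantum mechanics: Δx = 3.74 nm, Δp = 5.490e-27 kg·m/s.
No, it violates the uncertainty principle (impossible measurement).

Calculate the product ΔxΔp:
ΔxΔp = (3.740e-09 m) × (5.490e-27 kg·m/s)
ΔxΔp = 2.053e-35 J·s

Compare to the minimum allowed value ℏ/2:
ℏ/2 = 5.273e-35 J·s

Since ΔxΔp = 2.053e-35 J·s < 5.273e-35 J·s = ℏ/2,
the measurement violates the uncertainty principle.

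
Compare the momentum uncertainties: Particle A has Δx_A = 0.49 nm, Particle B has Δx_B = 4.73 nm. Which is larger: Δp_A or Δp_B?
Particle A has the larger minimum momentum uncertainty, by a factor of 9.65.

For each particle, the minimum momentum uncertainty is Δp_min = ℏ/(2Δx):

Particle A: Δp_A = ℏ/(2×4.900e-10 m) = 1.076e-25 kg·m/s
Particle B: Δp_B = ℏ/(2×4.730e-09 m) = 1.115e-26 kg·m/s

Ratio: Δp_A/Δp_B = 9.65

Since Δp_min ∝ 1/Δx, the particle with smaller position uncertainty (A) has larger momentum uncertainty.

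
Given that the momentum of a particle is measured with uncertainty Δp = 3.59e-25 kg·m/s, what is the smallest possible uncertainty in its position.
146.876 pm

Using the Heisenberg uncertainty principle:
ΔxΔp ≥ ℏ/2

The minimum uncertainty in position is:
Δx_min = ℏ/(2Δp)
Δx_min = (1.055e-34 J·s) / (2 × 3.590e-25 kg·m/s)
Δx_min = 1.469e-10 m = 146.876 pm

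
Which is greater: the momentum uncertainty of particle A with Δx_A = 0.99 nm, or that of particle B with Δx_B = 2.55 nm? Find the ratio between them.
Particle A has the larger minimum momentum uncertainty, by a factor of 2.58.

For each particle, the minimum momentum uncertainty is Δp_min = ℏ/(2Δx):

Particle A: Δp_A = ℏ/(2×9.900e-10 m) = 5.326e-26 kg·m/s
Particle B: Δp_B = ℏ/(2×2.550e-09 m) = 2.068e-26 kg·m/s

Ratio: Δp_A/Δp_B = 2.58

Since Δp_min ∝ 1/Δx, the particle with smaller position uncertainty (A) has larger momentum uncertainty.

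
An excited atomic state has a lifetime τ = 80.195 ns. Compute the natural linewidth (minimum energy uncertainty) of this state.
4.104 neV

Using the energy-time uncertainty principle:
ΔEΔt ≥ ℏ/2

The lifetime τ represents the time uncertainty Δt.
The natural linewidth (minimum energy uncertainty) is:

ΔE = ℏ/(2τ)
ΔE = (1.055e-34 J·s) / (2 × 8.019e-08 s)
ΔE = 6.575e-28 J = 4.104 neV

This natural linewidth limits the precision of spectroscopic measurements.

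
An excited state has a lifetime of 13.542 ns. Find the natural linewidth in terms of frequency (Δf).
5.876 MHz

Using the energy-time uncertainty principle and E = hf:
ΔEΔt ≥ ℏ/2
hΔf·Δt ≥ ℏ/2

The minimum frequency uncertainty is:
Δf = ℏ/(2hτ) = 1/(4πτ)
Δf = 1/(4π × 1.354e-08 s)
Δf = 5.876e+06 Hz = 5.876 MHz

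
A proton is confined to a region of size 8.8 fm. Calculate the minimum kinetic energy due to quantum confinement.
66.987 keV

Using the uncertainty principle:

1. Position uncertainty: Δx ≈ 8.800e-15 m
2. Minimum momentum uncertainty: Δp = ℏ/(2Δx) = 5.992e-21 kg·m/s
3. Minimum kinetic energy:
   KE = (Δp)²/(2m) = (5.992e-21)²/(2 × 1.673e-27 kg)
   KE = 1.073e-14 J = 66.987 keV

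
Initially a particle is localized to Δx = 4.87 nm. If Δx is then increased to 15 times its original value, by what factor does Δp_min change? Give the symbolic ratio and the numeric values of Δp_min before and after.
Original Δp_min = 1.083 × 10^-26 kg·m/s; new Δp'_min = 7.218 × 10^-28 kg·m/s; ratio Δp'_min/Δp_min = 1/15.

From the uncertainty principle ΔxΔp ≥ ℏ/2, the minimum momentum uncertainty is Δp_min = ℏ/(2Δx).

Original (Δx = 4.87 nm = 4.870e-09 m):
Δp_min = (1.055e-34 J·s)/(2 × 4.870e-09 m) = 1.083e-26 kg·m/s

When Δx → 15Δx:
Δp'_min = ℏ/(2 × 15Δx) = (1/15) × ℏ/(2Δx) = (1/15) × Δp_min
Δp'_min = 1/15 × 1.083e-26 kg·m/s = 7.218e-28 kg·m/s

Since Δp_min ∝ 1/Δx, when Δx is increased to 15 times its original value, Δp_min decreases to 1/15 of its original value.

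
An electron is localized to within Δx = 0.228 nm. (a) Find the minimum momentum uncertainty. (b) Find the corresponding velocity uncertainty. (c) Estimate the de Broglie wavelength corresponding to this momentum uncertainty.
(a) Δp_min = 2.313 × 10^-25 kg·m/s
(b) Δv_min = 253.876 km/s
(c) λ_dB = 2.865 nm

Step-by-step:

(a) From the uncertainty principle:
Δp_min = ℏ/(2Δx) = (1.055e-34 J·s)/(2 × 2.280e-10 m) = 2.313e-25 kg·m/s

(b) The velocity uncertainty:
Δv = Δp/m = (2.313e-25 kg·m/s)/(9.109e-31 kg) = 2.539e+05 m/s = 253.876 km/s

(c) The de Broglie wavelength for this momentum:
λ = h/p = (6.626e-34 J·s)/(2.313e-25 kg·m/s) = 2.865e-09 m = 2.865 nm

Note: The de Broglie wavelength is comparable to the localization size, as expected from wave-particle duality.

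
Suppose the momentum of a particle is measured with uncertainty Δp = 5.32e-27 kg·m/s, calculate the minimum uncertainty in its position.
9.911 nm

Using the Heisenberg uncertainty principle:
ΔxΔp ≥ ℏ/2

The minimum uncertainty in position is:
Δx_min = ℏ/(2Δp)
Δx_min = (1.055e-34 J·s) / (2 × 5.320e-27 kg·m/s)
Δx_min = 9.911e-09 m = 9.911 nm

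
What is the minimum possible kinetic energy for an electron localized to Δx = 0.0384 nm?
6.460 eV

Localizing a particle requires giving it sufficient momentum uncertainty:

1. From uncertainty principle: Δp ≥ ℏ/(2Δx)
   Δp_min = (1.055e-34 J·s) / (2 × 3.840e-11 m)
   Δp_min = 1.373e-24 kg·m/s

2. This momentum uncertainty corresponds to kinetic energy:
   KE ≈ (Δp)²/(2m) = (1.373e-24)²/(2 × 9.109e-31 kg)
   KE = 1.035e-18 J = 6.460 eV

Tighter localization requires more energy.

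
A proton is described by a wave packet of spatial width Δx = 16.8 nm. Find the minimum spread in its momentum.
3.139 × 10^-27 kg·m/s

For a wave packet, the spatial width Δx and momentum spread Δp are related by the uncertainty principle:
ΔxΔp ≥ ℏ/2

The minimum momentum spread is:
Δp_min = ℏ/(2Δx)
Δp_min = (1.055e-34 J·s) / (2 × 1.680e-08 m)
Δp_min = 3.139e-27 kg·m/s

A wave packet cannot have both a well-defined position and well-defined momentum.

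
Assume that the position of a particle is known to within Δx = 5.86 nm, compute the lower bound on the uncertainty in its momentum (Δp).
8.998 × 10^-27 kg·m/s

Using the Heisenberg uncertainty principle:
ΔxΔp ≥ ℏ/2

The minimum uncertainty in momentum is:
Δp_min = ℏ/(2Δx)
Δp_min = (1.055e-34 J·s) / (2 × 5.860e-09 m)
Δp_min = 8.998e-27 kg·m/s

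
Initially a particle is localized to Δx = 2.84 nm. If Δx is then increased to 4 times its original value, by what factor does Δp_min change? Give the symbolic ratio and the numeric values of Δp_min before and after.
Original Δp_min = 1.857 × 10^-26 kg·m/s; new Δp'_min = 4.642 × 10^-27 kg·m/s; ratio Δp'_min/Δp_min = 1/4.

From the uncertainty principle ΔxΔp ≥ ℏ/2, the minimum momentum uncertainty is Δp_min = ℏ/(2Δx).

Original (Δx = 2.84 nm = 2.840e-09 m):
Δp_min = (1.055e-34 J·s)/(2 × 2.840e-09 m) = 1.857e-26 kg·m/s

When Δx → 4Δx:
Δp'_min = ℏ/(2 × 4Δx) = (1/4) × ℏ/(2Δx) = (1/4) × Δp_min
Δp'_min = 1/4 × 1.857e-26 kg·m/s = 4.642e-27 kg·m/s

Since Δp_min ∝ 1/Δx, when Δx is increased to 4 times its original value, Δp_min decreases to 1/4 of its original value.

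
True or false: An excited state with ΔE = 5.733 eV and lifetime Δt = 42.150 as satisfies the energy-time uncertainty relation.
No, it violates the uncertainty relation.

Calculate the product ΔEΔt:
ΔE = 5.733 eV = 9.185e-19 J
ΔEΔt = (9.185e-19 J) × (4.215e-17 s)
ΔEΔt = 3.872e-35 J·s

Compare to the minimum allowed value ℏ/2:
ℏ/2 = 5.273e-35 J·s

Since ΔEΔt = 3.872e-35 J·s < 5.273e-35 J·s = ℏ/2,
this violates the uncertainty relation.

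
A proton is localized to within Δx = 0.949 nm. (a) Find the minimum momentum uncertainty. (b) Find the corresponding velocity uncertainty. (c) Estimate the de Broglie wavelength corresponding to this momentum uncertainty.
(a) Δp_min = 5.556 × 10^-26 kg·m/s
(b) Δv_min = 33.219 m/s
(c) λ_dB = 11.925 nm

Step-by-step:

(a) From the uncertainty principle:
Δp_min = ℏ/(2Δx) = (1.055e-34 J·s)/(2 × 9.490e-10 m) = 5.556e-26 kg·m/s

(b) The velocity uncertainty:
Δv = Δp/m = (5.556e-26 kg·m/s)/(1.673e-27 kg) = 3.322e+01 m/s = 33.219 m/s

(c) The de Broglie wavelength for this momentum:
λ = h/p = (6.626e-34 J·s)/(5.556e-26 kg·m/s) = 1.193e-08 m = 11.925 nm

Note: The de Broglie wavelength is comparable to the localization size, as expected from wave-particle duality.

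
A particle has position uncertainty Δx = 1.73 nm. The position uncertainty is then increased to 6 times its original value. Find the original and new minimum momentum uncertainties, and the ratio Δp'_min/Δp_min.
Original Δp_min = 3.048 × 10^-26 kg·m/s; new Δp'_min = 5.080 × 10^-27 kg·m/s; ratio Δp'_min/Δp_min = 1/6.

From the uncertainty principle ΔxΔp ≥ ℏ/2, the minimum momentum uncertainty is Δp_min = ℏ/(2Δx).

Original (Δx = 1.73 nm = 1.730e-09 m):
Δp_min = (1.055e-34 J·s)/(2 × 1.730e-09 m) = 3.048e-26 kg·m/s

When Δx → 6Δx:
Δp'_min = ℏ/(2 × 6Δx) = (1/6) × ℏ/(2Δx) = (1/6) × Δp_min
Δp'_min = 1/6 × 3.048e-26 kg·m/s = 5.080e-27 kg·m/s

Since Δp_min ∝ 1/Δx, when Δx is increased to 6 times its original value, Δp_min decreases to 1/6 of its original value.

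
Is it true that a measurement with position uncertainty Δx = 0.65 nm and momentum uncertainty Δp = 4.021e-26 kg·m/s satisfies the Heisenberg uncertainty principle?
No, it violates the uncertainty principle (impossible measurement).

Calculate the product ΔxΔp:
ΔxΔp = (6.500e-10 m) × (4.021e-26 kg·m/s)
ΔxΔp = 2.614e-35 J·s

Compare to the minimum allowed value ℏ/2:
ℏ/2 = 5.273e-35 J·s

Since ΔxΔp = 2.614e-35 J·s < 5.273e-35 J·s = ℏ/2,
the measurement violates the uncertainty principle.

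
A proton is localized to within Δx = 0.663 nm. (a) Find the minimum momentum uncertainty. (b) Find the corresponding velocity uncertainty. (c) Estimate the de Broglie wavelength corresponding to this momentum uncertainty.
(a) Δp_min = 7.953 × 10^-26 kg·m/s
(b) Δv_min = 47.548 m/s
(c) λ_dB = 8.332 nm

Step-by-step:

(a) From the uncertainty principle:
Δp_min = ℏ/(2Δx) = (1.055e-34 J·s)/(2 × 6.630e-10 m) = 7.953e-26 kg·m/s

(b) The velocity uncertainty:
Δv = Δp/m = (7.953e-26 kg·m/s)/(1.673e-27 kg) = 4.755e+01 m/s = 47.548 m/s

(c) The de Broglie wavelength for this momentum:
λ = h/p = (6.626e-34 J·s)/(7.953e-26 kg·m/s) = 8.332e-09 m = 8.332 nm

Note: The de Broglie wavelength is comparable to the localization size, as expected from wave-particle duality.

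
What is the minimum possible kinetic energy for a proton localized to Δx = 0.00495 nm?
211.711 meV

Localizing a particle requires giving it sufficient momentum uncertainty:

1. From uncertainty principle: Δp ≥ ℏ/(2Δx)
   Δp_min = (1.055e-34 J·s) / (2 × 4.950e-12 m)
   Δp_min = 1.065e-23 kg·m/s

2. This momentum uncertainty corresponds to kinetic energy:
   KE ≈ (Δp)²/(2m) = (1.065e-23)²/(2 × 1.673e-27 kg)
   KE = 3.392e-20 J = 211.711 meV

Tighter localization requires more energy.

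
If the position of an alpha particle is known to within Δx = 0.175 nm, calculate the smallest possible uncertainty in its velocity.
45.346 m/s

Using the Heisenberg uncertainty principle and Δp = mΔv:
ΔxΔp ≥ ℏ/2
Δx(mΔv) ≥ ℏ/2

The minimum uncertainty in velocity is:
Δv_min = ℏ/(2mΔx)
Δv_min = (1.055e-34 J·s) / (2 × 6.645e-27 kg × 1.750e-10 m)
Δv_min = 4.535e+01 m/s = 45.346 m/s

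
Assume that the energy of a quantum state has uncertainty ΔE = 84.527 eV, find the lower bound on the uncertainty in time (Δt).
3.894 as

Using the energy-time uncertainty principle:
ΔEΔt ≥ ℏ/2

The minimum uncertainty in time is:
Δt_min = ℏ/(2ΔE)
Δt_min = (1.055e-34 J·s) / (2 × 1.354e-17 J)
Δt_min = 3.894e-18 s = 3.894 as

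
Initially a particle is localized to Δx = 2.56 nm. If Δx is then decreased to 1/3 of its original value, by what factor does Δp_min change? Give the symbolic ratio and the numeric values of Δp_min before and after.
Original Δp_min = 2.060 × 10^-26 kg·m/s; new Δp'_min = 6.179 × 10^-26 kg·m/s; ratio Δp'_min/Δp_min = 3.

From the uncertainty principle ΔxΔp ≥ ℏ/2, the minimum momentum uncertainty is Δp_min = ℏ/(2Δx).

Original (Δx = 2.56 nm = 2.560e-09 m):
Δp_min = (1.055e-34 J·s)/(2 × 2.560e-09 m) = 2.060e-26 kg·m/s

When Δx → (1/3)Δx:
Δp'_min = ℏ/(2 × (1/3)Δx) = 3 × ℏ/(2Δx) = 3 × Δp_min
Δp'_min = 3 × 2.060e-26 kg·m/s = 6.179e-26 kg·m/s

Since Δp_min ∝ 1/Δx, when Δx is decreased to 1/3 of its original value, Δp_min increases to 3 times its original value.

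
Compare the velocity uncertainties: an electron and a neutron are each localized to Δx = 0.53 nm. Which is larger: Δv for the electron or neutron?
The electron has the larger minimum velocity uncertainty, by a ratio of 1838.7.

For both particles, Δp_min = ℏ/(2Δx) = 9.949e-26 kg·m/s (same for both).

The velocity uncertainty is Δv = Δp/m:
- electron: Δv = 9.949e-26 / 9.109e-31 = 1.092e+05 m/s = 109.215 km/s
- neutron: Δv = 9.949e-26 / 1.675e-27 = 5.940e+01 m/s = 59.398 m/s

Ratio: 1.092e+05 / 5.940e+01 = 1838.7

The lighter particle has larger velocity uncertainty because Δv ∝ 1/m.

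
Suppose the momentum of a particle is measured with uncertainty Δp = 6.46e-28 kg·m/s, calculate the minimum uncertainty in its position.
81.623 nm

Using the Heisenberg uncertainty principle:
ΔxΔp ≥ ℏ/2

The minimum uncertainty in position is:
Δx_min = ℏ/(2Δp)
Δx_min = (1.055e-34 J·s) / (2 × 6.460e-28 kg·m/s)
Δx_min = 8.162e-08 m = 81.623 nm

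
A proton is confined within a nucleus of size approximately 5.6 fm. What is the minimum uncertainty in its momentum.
9.416 × 10^-21 kg·m/s

Using the Heisenberg uncertainty principle:
ΔxΔp ≥ ℏ/2

With Δx ≈ L = 5.600e-15 m (the confinement size):
Δp_min = ℏ/(2Δx)
Δp_min = (1.055e-34 J·s) / (2 × 5.600e-15 m)
Δp_min = 9.416e-21 kg·m/s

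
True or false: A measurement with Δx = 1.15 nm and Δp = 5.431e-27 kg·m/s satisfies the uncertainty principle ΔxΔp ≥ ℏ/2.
No, it violates the uncertainty principle (impossible measurement).

Calculate the product ΔxΔp:
ΔxΔp = (1.150e-09 m) × (5.431e-27 kg·m/s)
ΔxΔp = 6.246e-36 J·s

Compare to the minimum allowed value ℏ/2:
ℏ/2 = 5.273e-35 J·s

Since ΔxΔp = 6.246e-36 J·s < 5.273e-35 J·s = ℏ/2,
the measurement violates the uncertainty principle.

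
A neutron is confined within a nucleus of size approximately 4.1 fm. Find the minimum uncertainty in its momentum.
1.286 × 10^-20 kg·m/s

Using the Heisenberg uncertainty principle:
ΔxΔp ≥ ℏ/2

With Δx ≈ L = 4.100e-15 m (the confinement size):
Δp_min = ℏ/(2Δx)
Δp_min = (1.055e-34 J·s) / (2 × 4.100e-15 m)
Δp_min = 1.286e-20 kg·m/s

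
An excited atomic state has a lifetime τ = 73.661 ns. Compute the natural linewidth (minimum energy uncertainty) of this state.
4.468 neV

Using the energy-time uncertainty principle:
ΔEΔt ≥ ℏ/2

The lifetime τ represents the time uncertainty Δt.
The natural linewidth (minimum energy uncertainty) is:

ΔE = ℏ/(2τ)
ΔE = (1.055e-34 J·s) / (2 × 7.366e-08 s)
ΔE = 7.158e-28 J = 4.468 neV

This natural linewidth limits the precision of spectroscopic measurements.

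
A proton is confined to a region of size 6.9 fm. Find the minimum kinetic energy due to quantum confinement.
108.957 keV

Using the uncertainty principle:

1. Position uncertainty: Δx ≈ 6.900e-15 m
2. Minimum momentum uncertainty: Δp = ℏ/(2Δx) = 7.642e-21 kg·m/s
3. Minimum kinetic energy:
   KE = (Δp)²/(2m) = (7.642e-21)²/(2 × 1.673e-27 kg)
   KE = 1.746e-14 J = 108.957 keV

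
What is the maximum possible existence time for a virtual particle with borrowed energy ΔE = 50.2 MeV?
6.556 ys

Using the energy-time uncertainty principle:
ΔEΔt ≥ ℏ/2

For a virtual particle borrowing energy ΔE, the maximum lifetime is:
Δt_max = ℏ/(2ΔE)

Converting energy:
ΔE = 50.2 MeV = 8.043e-12 J

Δt_max = (1.055e-34 J·s) / (2 × 8.043e-12 J)
Δt_max = 6.556e-24 s = 6.556 ys

Virtual particles with higher borrowed energy exist for shorter times.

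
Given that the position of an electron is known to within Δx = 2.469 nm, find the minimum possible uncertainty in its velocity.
23.444 km/s

Using the Heisenberg uncertainty principle and Δp = mΔv:
ΔxΔp ≥ ℏ/2
Δx(mΔv) ≥ ℏ/2

The minimum uncertainty in velocity is:
Δv_min = ℏ/(2mΔx)
Δv_min = (1.055e-34 J·s) / (2 × 9.109e-31 kg × 2.469e-09 m)
Δv_min = 2.344e+04 m/s = 23.444 km/s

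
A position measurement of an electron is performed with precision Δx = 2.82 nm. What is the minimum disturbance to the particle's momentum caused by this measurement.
1.870 × 10^-26 kg·m/s

The uncertainty principle implies that measuring position disturbs momentum:
ΔxΔp ≥ ℏ/2

When we measure position with precision Δx, we necessarily introduce a momentum uncertainty:
Δp ≥ ℏ/(2Δx)
Δp_min = (1.055e-34 J·s) / (2 × 2.820e-09 m)
Δp_min = 1.870e-26 kg·m/s

The more precisely we measure position, the greater the momentum disturbance.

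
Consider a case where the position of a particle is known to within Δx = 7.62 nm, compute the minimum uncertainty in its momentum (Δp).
6.920 × 10^-27 kg·m/s

Using the Heisenberg uncertainty principle:
ΔxΔp ≥ ℏ/2

The minimum uncertainty in momentum is:
Δp_min = ℏ/(2Δx)
Δp_min = (1.055e-34 J·s) / (2 × 7.620e-09 m)
Δp_min = 6.920e-27 kg·m/s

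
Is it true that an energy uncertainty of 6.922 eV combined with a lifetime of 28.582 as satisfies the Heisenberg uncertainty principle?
No, it violates the uncertainty relation.

Calculate the product ΔEΔt:
ΔE = 6.922 eV = 1.109e-18 J
ΔEΔt = (1.109e-18 J) × (2.858e-17 s)
ΔEΔt = 3.170e-35 J·s

Compare to the minimum allowed value ℏ/2:
ℏ/2 = 5.273e-35 J·s

Since ΔEΔt = 3.170e-35 J·s < 5.273e-35 J·s = ℏ/2,
this violates the uncertainty relation.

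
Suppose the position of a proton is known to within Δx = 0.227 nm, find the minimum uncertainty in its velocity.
138.875 m/s

Using the Heisenberg uncertainty principle and Δp = mΔv:
ΔxΔp ≥ ℏ/2
Δx(mΔv) ≥ ℏ/2

The minimum uncertainty in velocity is:
Δv_min = ℏ/(2mΔx)
Δv_min = (1.055e-34 J·s) / (2 × 1.673e-27 kg × 2.270e-10 m)
Δv_min = 1.389e+02 m/s = 138.875 m/s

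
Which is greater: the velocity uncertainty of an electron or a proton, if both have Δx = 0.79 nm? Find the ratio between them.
The electron has the larger minimum velocity uncertainty, by a ratio of 1836.2.

For both particles, Δp_min = ℏ/(2Δx) = 6.675e-26 kg·m/s (same for both).

The velocity uncertainty is Δv = Δp/m:
- electron: Δv = 6.675e-26 / 9.109e-31 = 7.327e+04 m/s = 73.271 km/s
- proton: Δv = 6.675e-26 / 1.673e-27 = 3.990e+01 m/s = 39.904 m/s

Ratio: 7.327e+04 / 3.990e+01 = 1836.2

The lighter particle has larger velocity uncertainty because Δv ∝ 1/m.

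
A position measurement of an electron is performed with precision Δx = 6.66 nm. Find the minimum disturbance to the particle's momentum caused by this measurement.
7.917 × 10^-27 kg·m/s

The uncertainty principle implies that measuring position disturbs momentum:
ΔxΔp ≥ ℏ/2

When we measure position with precision Δx, we necessarily introduce a momentum uncertainty:
Δp ≥ ℏ/(2Δx)
Δp_min = (1.055e-34 J·s) / (2 × 6.660e-09 m)
Δp_min = 7.917e-27 kg·m/s

The more precisely we measure position, the greater the momentum disturbance.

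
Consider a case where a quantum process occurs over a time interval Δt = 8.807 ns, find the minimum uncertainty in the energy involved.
37.369 neV

Using the energy-time uncertainty principle:
ΔEΔt ≥ ℏ/2

The minimum uncertainty in energy is:
ΔE_min = ℏ/(2Δt)
ΔE_min = (1.055e-34 J·s) / (2 × 8.807e-09 s)
ΔE_min = 5.987e-27 J = 37.369 neV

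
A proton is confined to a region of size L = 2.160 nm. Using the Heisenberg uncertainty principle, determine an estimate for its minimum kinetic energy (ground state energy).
1.112 μeV

Using the uncertainty principle to estimate ground state energy:

1. The position uncertainty is approximately the confinement size:
   Δx ≈ L = 2.160e-09 m

2. From ΔxΔp ≥ ℏ/2, the minimum momentum uncertainty is:
   Δp ≈ ℏ/(2L) = 2.441e-26 kg·m/s

3. The kinetic energy is approximately:
   KE ≈ (Δp)²/(2m) = (2.441e-26)²/(2 × 1.673e-27 kg)
   KE ≈ 1.781e-25 J = 1.112 μeV

This is an order-of-magnitude estimate of the ground state energy.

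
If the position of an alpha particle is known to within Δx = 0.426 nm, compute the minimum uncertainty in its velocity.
18.628 m/s

Using the Heisenberg uncertainty principle and Δp = mΔv:
ΔxΔp ≥ ℏ/2
Δx(mΔv) ≥ ℏ/2

The minimum uncertainty in velocity is:
Δv_min = ℏ/(2mΔx)
Δv_min = (1.055e-34 J·s) / (2 × 6.645e-27 kg × 4.260e-10 m)
Δv_min = 1.863e+01 m/s = 18.628 m/s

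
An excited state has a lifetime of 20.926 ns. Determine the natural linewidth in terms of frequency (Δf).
3.803 MHz

Using the energy-time uncertainty principle and E = hf:
ΔEΔt ≥ ℏ/2
hΔf·Δt ≥ ℏ/2

The minimum frequency uncertainty is:
Δf = ℏ/(2hτ) = 1/(4πτ)
Δf = 1/(4π × 2.093e-08 s)
Δf = 3.803e+06 Hz = 3.803 MHz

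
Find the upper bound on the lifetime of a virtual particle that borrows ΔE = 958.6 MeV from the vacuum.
3.433 × 10^-25 s

Using the energy-time uncertainty principle:
ΔEΔt ≥ ℏ/2

For a virtual particle borrowing energy ΔE, the maximum lifetime is:
Δt_max = ℏ/(2ΔE)

Converting energy:
ΔE = 958.6 MeV = 1.536e-10 J

Δt_max = (1.055e-34 J·s) / (2 × 1.536e-10 J)
Δt_max = 3.433e-25 s = 3.433 × 10^-25 s

Virtual particles with higher borrowed energy exist for shorter times.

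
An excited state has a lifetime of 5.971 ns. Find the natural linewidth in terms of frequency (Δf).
13.327 MHz

Using the energy-time uncertainty principle and E = hf:
ΔEΔt ≥ ℏ/2
hΔf·Δt ≥ ℏ/2

The minimum frequency uncertainty is:
Δf = ℏ/(2hτ) = 1/(4πτ)
Δf = 1/(4π × 5.971e-09 s)
Δf = 1.333e+07 Hz = 13.327 MHz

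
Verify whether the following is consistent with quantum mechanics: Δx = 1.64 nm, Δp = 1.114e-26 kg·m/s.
No, it violates the uncertainty principle (impossible measurement).

Calculate the product ΔxΔp:
ΔxΔp = (1.640e-09 m) × (1.114e-26 kg·m/s)
ΔxΔp = 1.827e-35 J·s

Compare to the minimum allowed value ℏ/2:
ℏ/2 = 5.273e-35 J·s

Since ΔxΔp = 1.827e-35 J·s < 5.273e-35 J·s = ℏ/2,
the measurement violates the uncertainty principle.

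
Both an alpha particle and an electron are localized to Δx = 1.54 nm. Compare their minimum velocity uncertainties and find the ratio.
The electron has the larger minimum velocity uncertainty, by a ratio of 7294.3.

For both particles, Δp_min = ℏ/(2Δx) = 3.424e-26 kg·m/s (same for both).

The velocity uncertainty is Δv = Δp/m:
- alpha particle: Δv = 3.424e-26 / 6.645e-27 = 5.153e+00 m/s = 5.153 m/s
- electron: Δv = 3.424e-26 / 9.109e-31 = 3.759e+04 m/s = 37.587 km/s

Ratio: 3.759e+04 / 5.153e+00 = 7294.3

The lighter particle has larger velocity uncertainty because Δv ∝ 1/m.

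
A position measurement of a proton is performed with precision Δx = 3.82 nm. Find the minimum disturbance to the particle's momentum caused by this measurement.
1.380 × 10^-26 kg·m/s

The uncertainty principle implies that measuring position disturbs momentum:
ΔxΔp ≥ ℏ/2

When we measure position with precision Δx, we necessarily introduce a momentum uncertainty:
Δp ≥ ℏ/(2Δx)
Δp_min = (1.055e-34 J·s) / (2 × 3.820e-09 m)
Δp_min = 1.380e-26 kg·m/s

The more precisely we measure position, the greater the momentum disturbance.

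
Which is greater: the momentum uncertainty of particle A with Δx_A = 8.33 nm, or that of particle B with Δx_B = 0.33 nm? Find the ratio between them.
Particle B has the larger minimum momentum uncertainty, by a factor of 25.24.

For each particle, the minimum momentum uncertainty is Δp_min = ℏ/(2Δx):

Particle A: Δp_A = ℏ/(2×8.330e-09 m) = 6.330e-27 kg·m/s
Particle B: Δp_B = ℏ/(2×3.300e-10 m) = 1.598e-25 kg·m/s

Ratio: Δp_B/Δp_A = 25.24

Since Δp_min ∝ 1/Δx, the particle with smaller position uncertainty (B) has larger momentum uncertainty.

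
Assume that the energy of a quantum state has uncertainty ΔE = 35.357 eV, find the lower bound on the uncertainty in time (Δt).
9.308 as

Using the energy-time uncertainty principle:
ΔEΔt ≥ ℏ/2

The minimum uncertainty in time is:
Δt_min = ℏ/(2ΔE)
Δt_min = (1.055e-34 J·s) / (2 × 5.665e-18 J)
Δt_min = 9.308e-18 s = 9.308 as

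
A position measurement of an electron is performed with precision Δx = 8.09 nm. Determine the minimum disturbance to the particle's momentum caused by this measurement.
6.518 × 10^-27 kg·m/s

The uncertainty principle implies that measuring position disturbs momentum:
ΔxΔp ≥ ℏ/2

When we measure position with precision Δx, we necessarily introduce a momentum uncertainty:
Δp ≥ ℏ/(2Δx)
Δp_min = (1.055e-34 J·s) / (2 × 8.090e-09 m)
Δp_min = 6.518e-27 kg·m/s

The more precisely we measure position, the greater the momentum disturbance.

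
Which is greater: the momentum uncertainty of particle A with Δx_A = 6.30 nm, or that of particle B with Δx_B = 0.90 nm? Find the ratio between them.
Particle B has the larger minimum momentum uncertainty, by a factor of 7.00.

For each particle, the minimum momentum uncertainty is Δp_min = ℏ/(2Δx):

Particle A: Δp_A = ℏ/(2×6.300e-09 m) = 8.370e-27 kg·m/s
Particle B: Δp_B = ℏ/(2×9.000e-10 m) = 5.859e-26 kg·m/s

Ratio: Δp_B/Δp_A = 7.00

Since Δp_min ∝ 1/Δx, the particle with smaller position uncertainty (B) has larger momentum uncertainty.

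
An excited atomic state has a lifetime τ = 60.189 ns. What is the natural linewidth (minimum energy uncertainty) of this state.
5.468 neV

Using the energy-time uncertainty principle:
ΔEΔt ≥ ℏ/2

The lifetime τ represents the time uncertainty Δt.
The natural linewidth (minimum energy uncertainty) is:

ΔE = ℏ/(2τ)
ΔE = (1.055e-34 J·s) / (2 × 6.019e-08 s)
ΔE = 8.761e-28 J = 5.468 neV

This natural linewidth limits the precision of spectroscopic measurements.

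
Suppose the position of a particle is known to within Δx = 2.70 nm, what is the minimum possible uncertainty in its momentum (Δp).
1.953 × 10^-26 kg·m/s

Using the Heisenberg uncertainty principle:
ΔxΔp ≥ ℏ/2

The minimum uncertainty in momentum is:
Δp_min = ℏ/(2Δx)
Δp_min = (1.055e-34 J·s) / (2 × 2.700e-09 m)
Δp_min = 1.953e-26 kg·m/s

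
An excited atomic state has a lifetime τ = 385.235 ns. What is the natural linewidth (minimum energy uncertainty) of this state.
854.299 peV

Using the energy-time uncertainty principle:
ΔEΔt ≥ ℏ/2

The lifetime τ represents the time uncertainty Δt.
The natural linewidth (minimum energy uncertainty) is:

ΔE = ℏ/(2τ)
ΔE = (1.055e-34 J·s) / (2 × 3.852e-07 s)
ΔE = 1.369e-28 J = 854.299 peV

This natural linewidth limits the precision of spectroscopic measurements.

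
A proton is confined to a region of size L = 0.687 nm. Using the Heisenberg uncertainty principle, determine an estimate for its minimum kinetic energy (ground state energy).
10.991 μeV

Using the uncertainty principle to estimate ground state energy:

1. The position uncertainty is approximately the confinement size:
   Δx ≈ L = 6.870e-10 m

2. From ΔxΔp ≥ ℏ/2, the minimum momentum uncertainty is:
   Δp ≈ ℏ/(2L) = 7.675e-26 kg·m/s

3. The kinetic energy is approximately:
   KE ≈ (Δp)²/(2m) = (7.675e-26)²/(2 × 1.673e-27 kg)
   KE ≈ 1.761e-24 J = 10.991 μeV

This is an order-of-magnitude estimate of the ground state energy.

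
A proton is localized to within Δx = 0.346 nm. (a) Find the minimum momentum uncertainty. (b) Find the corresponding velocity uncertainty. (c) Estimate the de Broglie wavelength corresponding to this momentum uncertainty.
(a) Δp_min = 1.524 × 10^-25 kg·m/s
(b) Δv_min = 91.111 m/s
(c) λ_dB = 4.348 nm

Step-by-step:

(a) From the uncertainty principle:
Δp_min = ℏ/(2Δx) = (1.055e-34 J·s)/(2 × 3.460e-10 m) = 1.524e-25 kg·m/s

(b) The velocity uncertainty:
Δv = Δp/m = (1.524e-25 kg·m/s)/(1.673e-27 kg) = 9.111e+01 m/s = 91.111 m/s

(c) The de Broglie wavelength for this momentum:
λ = h/p = (6.626e-34 J·s)/(1.524e-25 kg·m/s) = 4.348e-09 m = 4.348 nm

Note: The de Broglie wavelength is comparable to the localization size, as expected from wave-particle duality.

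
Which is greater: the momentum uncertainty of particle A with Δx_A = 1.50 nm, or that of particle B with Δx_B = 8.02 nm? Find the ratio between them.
Particle A has the larger minimum momentum uncertainty, by a factor of 5.35.

For each particle, the minimum momentum uncertainty is Δp_min = ℏ/(2Δx):

Particle A: Δp_A = ℏ/(2×1.500e-09 m) = 3.515e-26 kg·m/s
Particle B: Δp_B = ℏ/(2×8.020e-09 m) = 6.575e-27 kg·m/s

Ratio: Δp_A/Δp_B = 5.35

Since Δp_min ∝ 1/Δx, the particle with smaller position uncertainty (A) has larger momentum uncertainty.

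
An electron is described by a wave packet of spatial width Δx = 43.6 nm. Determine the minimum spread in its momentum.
1.209 × 10^-27 kg·m/s

For a wave packet, the spatial width Δx and momentum spread Δp are related by the uncertainty principle:
ΔxΔp ≥ ℏ/2

The minimum momentum spread is:
Δp_min = ℏ/(2Δx)
Δp_min = (1.055e-34 J·s) / (2 × 4.360e-08 m)
Δp_min = 1.209e-27 kg·m/s

A wave packet cannot have both a well-defined position and well-defined momentum.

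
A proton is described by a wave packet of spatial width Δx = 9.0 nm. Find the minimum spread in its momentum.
5.859 × 10^-27 kg·m/s

For a wave packet, the spatial width Δx and momentum spread Δp are related by the uncertainty principle:
ΔxΔp ≥ ℏ/2

The minimum momentum spread is:
Δp_min = ℏ/(2Δx)
Δp_min = (1.055e-34 J·s) / (2 × 9.000e-09 m)
Δp_min = 5.859e-27 kg·m/s

A wave packet cannot have both a well-defined position and well-defined momentum.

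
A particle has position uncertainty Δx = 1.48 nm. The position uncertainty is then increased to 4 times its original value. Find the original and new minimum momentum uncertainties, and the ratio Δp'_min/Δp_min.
Original Δp_min = 3.563 × 10^-26 kg·m/s; new Δp'_min = 8.907 × 10^-27 kg·m/s; ratio Δp'_min/Δp_min = 1/4.

From the uncertainty principle ΔxΔp ≥ ℏ/2, the minimum momentum uncertainty is Δp_min = ℏ/(2Δx).

Original (Δx = 1.48 nm = 1.480e-09 m):
Δp_min = (1.055e-34 J·s)/(2 × 1.480e-09 m) = 3.563e-26 kg·m/s

When Δx → 4Δx:
Δp'_min = ℏ/(2 × 4Δx) = (1/4) × ℏ/(2Δx) = (1/4) × Δp_min
Δp'_min = 1/4 × 3.563e-26 kg·m/s = 8.907e-27 kg·m/s

Since Δp_min ∝ 1/Δx, when Δx is increased to 4 times its original value, Δp_min decreases to 1/4 of its original value.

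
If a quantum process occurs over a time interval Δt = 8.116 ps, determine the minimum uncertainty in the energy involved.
40.550 μeV

Using the energy-time uncertainty principle:
ΔEΔt ≥ ℏ/2

The minimum uncertainty in energy is:
ΔE_min = ℏ/(2Δt)
ΔE_min = (1.055e-34 J·s) / (2 × 8.116e-12 s)
ΔE_min = 6.497e-24 J = 40.550 μeV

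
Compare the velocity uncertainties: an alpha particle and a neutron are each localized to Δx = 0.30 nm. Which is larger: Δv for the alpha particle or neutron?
The neutron has the larger minimum velocity uncertainty, by a ratio of 4.0.

For both particles, Δp_min = ℏ/(2Δx) = 1.758e-25 kg·m/s (same for both).

The velocity uncertainty is Δv = Δp/m:
- alpha particle: Δv = 1.758e-25 / 6.645e-27 = 2.645e+01 m/s = 26.452 m/s
- neutron: Δv = 1.758e-25 / 1.675e-27 = 1.049e+02 m/s = 104.937 m/s

Ratio: 1.049e+02 / 2.645e+01 = 4.0

The lighter particle has larger velocity uncertainty because Δv ∝ 1/m.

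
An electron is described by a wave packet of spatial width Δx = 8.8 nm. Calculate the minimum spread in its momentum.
5.992 × 10^-27 kg·m/s

For a wave packet, the spatial width Δx and momentum spread Δp are related by the uncertainty principle:
ΔxΔp ≥ ℏ/2

The minimum momentum spread is:
Δp_min = ℏ/(2Δx)
Δp_min = (1.055e-34 J·s) / (2 × 8.800e-09 m)
Δp_min = 5.992e-27 kg·m/s

A wave packet cannot have both a well-defined position and well-defined momentum.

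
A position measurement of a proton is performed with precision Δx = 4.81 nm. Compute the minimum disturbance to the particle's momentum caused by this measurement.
1.096 × 10^-26 kg·m/s

The uncertainty principle implies that measuring position disturbs momentum:
ΔxΔp ≥ ℏ/2

When we measure position with precision Δx, we necessarily introduce a momentum uncertainty:
Δp ≥ ℏ/(2Δx)
Δp_min = (1.055e-34 J·s) / (2 × 4.810e-09 m)
Δp_min = 1.096e-26 kg·m/s

The more precisely we measure position, the greater the momentum disturbance.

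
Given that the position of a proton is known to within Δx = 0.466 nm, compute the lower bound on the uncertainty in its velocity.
67.649 m/s

Using the Heisenberg uncertainty principle and Δp = mΔv:
ΔxΔp ≥ ℏ/2
Δx(mΔv) ≥ ℏ/2

The minimum uncertainty in velocity is:
Δv_min = ℏ/(2mΔx)
Δv_min = (1.055e-34 J·s) / (2 × 1.673e-27 kg × 4.660e-10 m)
Δv_min = 6.765e+01 m/s = 67.649 m/s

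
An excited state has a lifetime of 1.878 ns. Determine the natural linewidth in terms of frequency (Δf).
42.374 MHz

Using the energy-time uncertainty principle and E = hf:
ΔEΔt ≥ ℏ/2
hΔf·Δt ≥ ℏ/2

The minimum frequency uncertainty is:
Δf = ℏ/(2hτ) = 1/(4πτ)
Δf = 1/(4π × 1.878e-09 s)
Δf = 4.237e+07 Hz = 42.374 MHz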